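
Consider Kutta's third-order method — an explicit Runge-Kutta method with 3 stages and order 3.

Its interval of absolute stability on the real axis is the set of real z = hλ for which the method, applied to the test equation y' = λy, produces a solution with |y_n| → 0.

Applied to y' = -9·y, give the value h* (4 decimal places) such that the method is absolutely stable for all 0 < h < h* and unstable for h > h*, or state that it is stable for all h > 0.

(-2.5127,0); λ=-9 ⇒ h* = 0.2792.

Set f=λy, z=hλ:
  order 3, 3-stage ⇒ R(z)=1+z+z^2/2+z^3/6
  (e.g. R(-0.76)=0.45564, |R|=0.45564)

Solve |R(x)|<1 on ℝ⁻.
x=-0.76: |R|=0.4556
|R(-2.67)|=1.2779 |R(-1.35)|=0.1512 |R(-1.2)|=0.2320
Bisect:
  x_lo=-3.2538 |R|=2.7018  x_hi=-0.0930 |R|=0.9112
  mid=-1.67342 |R|=0.05427 →hi
  mid=-2.46363 |R|=0.92105 →hi
  mid=-2.85874 |R|=1.66633 →lo
  mid=-2.66118 |R|=1.26127 →lo
  mid=-2.56241 |R|=1.08354 →lo
  mid=-2.51302 |R|=1.00045 →lo
  mid=-2.48832 |R|=0.96029 →hi
  mid=-2.50067 |R|=0.98026 →hi
  ...
  [-2.51282,-2.51263] ⇒ x*=-2.5127
So |R|<1 on (-2.5127, 0).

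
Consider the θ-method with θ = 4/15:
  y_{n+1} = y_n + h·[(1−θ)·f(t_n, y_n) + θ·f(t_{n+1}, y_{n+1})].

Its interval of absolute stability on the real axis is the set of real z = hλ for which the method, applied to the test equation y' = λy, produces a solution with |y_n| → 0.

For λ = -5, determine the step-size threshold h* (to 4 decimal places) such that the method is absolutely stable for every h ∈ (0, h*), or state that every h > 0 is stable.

(-4.2857,0); λ=-5 ⇒ h* = (30/7)/5 = 0.8571.

Test eqn y'=λy, z=hλ:
  y_{n+1} = y_n + z·[11/15·y_n + 4/15·y_{n+1}] ⇒ (1 − 4/15z)y_{n+1} = (1 + 11/15z)y_n
  R(z) = (1 + 11/15z)/(1 − 4/15z).

Boundary: |R(x)|=1, x<0.
x=-0.55: |R|=0.5203
R=−1: 1+11/15x = −1+4/15x ⇒ -7/15x=2 ⇒ x=2/(-7/15)=-4.2857
Confirm numerically:
  x=-3.950: |R|=0.92370 <1
  x=-3.161: |R|=0.71520 <1
  x=-2.327: |R|=0.43595 <1
  x=-4.686: |R|=1.08304 >1
  x=-4.671: |R|=1.08007 >1
Interval (-4.2857, 0).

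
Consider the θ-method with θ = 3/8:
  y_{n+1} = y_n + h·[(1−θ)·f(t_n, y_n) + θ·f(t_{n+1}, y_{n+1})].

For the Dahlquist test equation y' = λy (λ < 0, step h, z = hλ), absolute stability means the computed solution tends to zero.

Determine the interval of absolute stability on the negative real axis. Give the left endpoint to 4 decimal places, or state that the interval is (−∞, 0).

Set f=λy, z=hλ:
  y_{n+1} = y_n + z·[5/8·y_n + 3/8·y_{n+1}] ⇒ (1 − 3/8z)y_{n+1} = (1 + 5/8z)y_n
  R(z) = (1 + 5/8z)/(1 − 3/8z).

Find x<0 with |R(x)|<1.
x=-1.41: |R|=0.0777
R=−1: 1+5/8x = −1+3/8x ⇒ -1/4x=2 ⇒ x=2/(-1/4)=-8.0000
Confirm numerically:
  x=-5.867: |R|=0.83337 <1
  x=-4.807: |R|=0.71518 <1
  x=-3.755: |R|=0.55930 <1
  x=-8.546: |R|=1.03246 >1
  x=-8.444: |R|=1.02664 >1
  x=-8.421: |R|=1.02531 >1
Stable set (-8.0000, 0).

z∈(-8.0000,0).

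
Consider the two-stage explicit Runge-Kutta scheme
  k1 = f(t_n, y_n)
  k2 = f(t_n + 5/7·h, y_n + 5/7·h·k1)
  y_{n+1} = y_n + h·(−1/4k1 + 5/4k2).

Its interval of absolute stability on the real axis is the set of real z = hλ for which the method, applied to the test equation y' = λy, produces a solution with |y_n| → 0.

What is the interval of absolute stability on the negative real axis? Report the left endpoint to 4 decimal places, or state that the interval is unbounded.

On y'=λy, z=hλ:
  k1=λy_n ⇒ h·k1=z·y_n;  k2=λ(1+5/7z)y_n ⇒ h·k2=z(1+5/7z)y_n
  y_{n+1}/y_n = 1 − 1/4z + 5/4z(1+5/7z) = 1 + z + 25/28z²
  so R(z) = 1 + z + 25/28z².

Need |R(x)|<1, x<0.
x=-1.48: |R|=1.4757
R=1: x+25/28x²=0 ⇒ x=−28/25=-1.1200; min R=1−1/(4·25/28)=0.7200>−1
Confirm numerically:
  x=-0.949: |R|=0.85511 <1
  x=-0.896: |R|=0.82080 <1
  x=-0.785: |R|=0.76520 <1
  x=-0.766: |R|=0.75789 <1
  x=-1.522: |R|=1.54629 >1
  x=-1.318: |R|=1.23300 >1
  x=-1.173: |R|=1.05551 >1
Interval (-1.1200, 0).

(-1.1200, 0).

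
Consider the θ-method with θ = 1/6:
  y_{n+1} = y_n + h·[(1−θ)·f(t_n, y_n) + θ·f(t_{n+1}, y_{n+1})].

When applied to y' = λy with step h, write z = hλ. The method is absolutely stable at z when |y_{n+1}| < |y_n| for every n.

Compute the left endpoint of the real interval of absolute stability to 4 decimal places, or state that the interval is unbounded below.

Test eqn y'=λy, z=hλ:
  y_{n+1} = y_n + z·[5/6·y_n + 1/6·y_{n+1}] ⇒ (1 − 1/6z)y_{n+1} = (1 + 5/6z)y_n
  R(z) = (1 + 5/6z)/(1 − 1/6z).

Find x<0 with |R(x)|<1.
x=-1.57: |R|=0.2444
R=−1: 1+5/6x = −1+1/6x ⇒ -2/3x=2 ⇒ x=2/(-2/3)=-3.0000
Confirm numerically:
  x=-2.778: |R|=0.89884 <1
  x=-1.933: |R|=0.46199 <1
  x=-1.683: |R|=0.31433 <1
  x=-3.093: |R|=1.04091 >1
  x=-3.062: |R|=1.02737 >1
So |R|<1 on (-3.0000, 0).

left endpoint -3.0000.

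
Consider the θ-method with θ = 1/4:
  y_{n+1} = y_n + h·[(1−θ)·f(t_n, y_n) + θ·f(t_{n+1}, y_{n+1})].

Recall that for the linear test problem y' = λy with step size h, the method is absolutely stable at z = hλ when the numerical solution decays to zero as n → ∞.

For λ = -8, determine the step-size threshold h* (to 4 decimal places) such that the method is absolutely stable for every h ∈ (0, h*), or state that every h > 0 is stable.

With y'=λy (z=hλ):
  y_{n+1} = y_n + z·[3/4·y_n + 1/4·y_{n+1}] ⇒ (1 − 1/4z)y_{n+1} = (1 + 3/4z)y_n
  so R(z) = (1 + 3/4z)/(1 − 1/4z).

Solve |R(x)|<1 on ℝ⁻.
x=-1.08: |R|=0.1496
R=−1: 1+3/4x = −1+1/4x ⇒ -1/2x=2 ⇒ x=2/(-1/2)=-4.0000
Confirm numerically:
  x=-3.804: |R|=0.94977 <1
  x=-2.997: |R|=0.71331 <1
  x=-1.715: |R|=0.20035 <1
  x=-4.505: |R|=1.11875 >1
  x=-4.064: |R|=1.01587 >1
  x=-4.041: |R|=1.01020 >1
Interval (-4.0000, 0).

(-4.0000,0); λ=-8 ⇒ h* = (4)/8 = 0.5000.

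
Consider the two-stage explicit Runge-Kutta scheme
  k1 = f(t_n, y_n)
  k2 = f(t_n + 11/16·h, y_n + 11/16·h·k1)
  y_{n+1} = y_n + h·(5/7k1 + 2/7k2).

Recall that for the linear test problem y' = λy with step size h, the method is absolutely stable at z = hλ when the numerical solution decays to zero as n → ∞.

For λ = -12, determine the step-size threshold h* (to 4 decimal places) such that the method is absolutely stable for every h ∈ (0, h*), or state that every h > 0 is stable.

Set f=λy, z=hλ:
  k1=λy_n ⇒ h·k1=z·y_n;  k2=λ(1+11/16z)y_n ⇒ h·k2=z(1+11/16z)y_n
  y_{n+1}/y_n = 1 + 5/7z + 2/7z(1+11/16z) = 1 + z + 11/56z²
  R(z) = 1 + z + 11/56z².

Need |R(x)|<1, x<0.
x=-1.44: |R|=0.0327
R=1: x+11/56x²=0 ⇒ x=−56/11=-5.0909; min R=1−1/(4·11/56)=-0.2727>−1
Confirm numerically:
  x=-4.974: |R|=0.88578 <1
  x=-4.646: |R|=0.59397 <1
  x=-4.456: |R|=0.44427 <1
  x=-4.279: |R|=0.31758 <1
  x=-5.543: |R|=1.49224 >1
  x=-5.301: |R|=1.21876 >1
  x=-5.271: |R|=1.18646 >1
Stable set (-5.0909, 0).

(-5.0909,0); λ=-12 ⇒ h* = (56/11)/12 = 0.4242.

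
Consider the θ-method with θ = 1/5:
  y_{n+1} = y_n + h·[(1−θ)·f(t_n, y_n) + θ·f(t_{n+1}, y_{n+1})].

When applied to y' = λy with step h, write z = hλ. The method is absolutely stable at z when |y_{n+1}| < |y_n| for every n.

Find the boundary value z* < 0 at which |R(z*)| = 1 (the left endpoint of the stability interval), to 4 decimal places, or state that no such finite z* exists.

z* = -3.3333.

Set f=λy, z=hλ:
  y_{n+1} = y_n + z·[4/5·y_n + 1/5·y_{n+1}] ⇒ (1 − 1/5z)y_{n+1} = (1 + 4/5z)y_n
  Hence R(z) = (1 + 4/5z)/(1 − 1/5z).

Find x<0 with |R(x)|<1.
x=-1.52: |R|=0.1656
R=−1: 1+4/5x = −1+1/5x ⇒ -3/5x=2 ⇒ x=2/(-3/5)=-3.3333
Confirm numerically:
  x=-2.718: |R|=0.76082 <1
  x=-2.009: |R|=0.43316 <1
  x=-1.903: |R|=0.37839 <1
  x=-1.825: |R|=0.33700 <1
  x=-3.835: |R|=1.17035 >1
  x=-3.725: |R|=1.13467 >1
  x=-3.447: |R|=1.04037 >1
Interval (-3.3333, 0).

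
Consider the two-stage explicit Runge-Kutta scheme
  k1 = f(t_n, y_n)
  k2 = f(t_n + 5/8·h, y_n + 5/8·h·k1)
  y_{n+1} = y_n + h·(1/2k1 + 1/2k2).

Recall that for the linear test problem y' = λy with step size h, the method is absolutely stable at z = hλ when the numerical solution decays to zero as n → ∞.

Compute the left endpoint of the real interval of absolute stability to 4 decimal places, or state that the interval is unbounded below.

left endpoint -3.2000.

With y'=λy (z=hλ):
  k1=λy_n ⇒ h·k1=z·y_n;  k2=λ(1+5/8z)y_n ⇒ h·k2=z(1+5/8z)y_n
  y_{n+1}/y_n = 1 + 1/2z + 1/2z(1+5/8z) = 1 + z + 5/16z²
  R(z) = 1 + z + 5/16z².

Boundary: |R(x)|=1, x<0.
x=-0.72: |R|=0.4420
R=1: x+5/16x²=0 ⇒ x=−16/5=-3.2000; min R=1−1/(4·5/16)=0.2000>−1
Confirm numerically:
  x=-2.667: |R|=0.55578 <1
  x=-2.518: |R|=0.46335 <1
  x=-1.306: |R|=0.22701 <1
  x=-3.650: |R|=1.51328 >1
  x=-3.334: |R|=1.13961 >1
Stable set (-3.2000, 0).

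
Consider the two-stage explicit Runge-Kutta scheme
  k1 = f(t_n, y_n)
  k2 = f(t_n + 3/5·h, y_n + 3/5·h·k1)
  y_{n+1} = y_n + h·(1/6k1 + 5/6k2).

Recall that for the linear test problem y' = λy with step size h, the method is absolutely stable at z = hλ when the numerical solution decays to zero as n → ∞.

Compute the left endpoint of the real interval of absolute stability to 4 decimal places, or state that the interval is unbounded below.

left endpoint -2.0000.

On y'=λy, z=hλ:
  k1=λy_n ⇒ h·k1=z·y_n;  k2=λ(1+3/5z)y_n ⇒ h·k2=z(1+3/5z)y_n
  y_{n+1}/y_n = 1 + 1/6z + 5/6z(1+3/5z) = 1 + z + 1/2z²
  R(z) = 1 + z + 1/2z².

Need |R(x)|<1, x<0.
x=-1.17: |R|=0.5144
R=1: x+1/2x²=0 ⇒ x=−2=-2.0000; min R=1−1/(4·1/2)=0.5000>−1
Confirm numerically:
  x=-1.975: |R|=0.97531 <1
  x=-1.861: |R|=0.87066 <1
  x=-0.963: |R|=0.50068 <1
  x=-2.556: |R|=1.71057 >1
  x=-2.316: |R|=1.36593 >1
  x=-2.172: |R|=1.18679 >1
Stable set (-2.0000, 0).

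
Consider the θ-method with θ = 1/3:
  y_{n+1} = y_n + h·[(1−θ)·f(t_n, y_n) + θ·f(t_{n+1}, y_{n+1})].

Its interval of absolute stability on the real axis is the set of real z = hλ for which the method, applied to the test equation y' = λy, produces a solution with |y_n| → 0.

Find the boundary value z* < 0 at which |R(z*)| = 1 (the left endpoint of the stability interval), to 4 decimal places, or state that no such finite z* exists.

left endpoint -6.0000.

Set f=λy, z=hλ:
  y_{n+1} = y_n + z·[2/3·y_n + 1/3·y_{n+1}] ⇒ (1 − 1/3z)y_{n+1} = (1 + 2/3z)y_n
  R(z) = (1 + 2/3z)/(1 − 1/3z).

Find x<0 with |R(x)|<1.
x=-0.43: |R|=0.6239
R=−1: 1+2/3x = −1+1/3x ⇒ -1/3x=2 ⇒ x=2/(-1/3)=-6.0000
Confirm numerically:
  x=-5.631: |R|=0.95725 <1
  x=-4.949: |R|=0.86778 <1
  x=-4.891: |R|=0.85946 <1
  x=-3.140: |R|=0.53420 <1
  x=-6.560: |R|=1.05858 >1
  x=-6.464: |R|=1.04903 >1
  x=-6.166: |R|=1.01811 >1
So |R|<1 on (-6.0000, 0).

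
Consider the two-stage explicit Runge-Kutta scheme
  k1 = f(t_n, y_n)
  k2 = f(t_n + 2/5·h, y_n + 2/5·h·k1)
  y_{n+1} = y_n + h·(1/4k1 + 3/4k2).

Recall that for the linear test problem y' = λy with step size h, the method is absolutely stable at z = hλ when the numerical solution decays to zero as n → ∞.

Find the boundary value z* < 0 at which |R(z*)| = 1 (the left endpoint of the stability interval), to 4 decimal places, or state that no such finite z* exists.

z* = -3.3333.

With y'=λy (z=hλ):
  k1=λy_n ⇒ h·k1=z·y_n;  k2=λ(1+2/5z)y_n ⇒ h·k2=z(1+2/5z)y_n
  y_{n+1}/y_n = 1 + 1/4z + 3/4z(1+2/5z) = 1 + z + 3/10z²
  R(z) = 1 + z + 3/10z².

Need |R(x)|<1, x<0.
x=-1.27: |R|=0.2139
R=1: x+3/10x²=0 ⇒ x=−10/3=-3.3333; min R=1−1/(4·3/10)=0.1667>−1
Confirm numerically:
  x=-2.966: |R|=0.67315 <1
  x=-2.219: |R|=0.25819 <1
  x=-1.672: |R|=0.16668 <1
  x=-1.654: |R|=0.16671 <1
  x=-3.854: |R|=1.60199 >1
  x=-3.585: |R|=1.27067 >1
  x=-3.503: |R|=1.17830 >1
Stable set (-3.3333, 0).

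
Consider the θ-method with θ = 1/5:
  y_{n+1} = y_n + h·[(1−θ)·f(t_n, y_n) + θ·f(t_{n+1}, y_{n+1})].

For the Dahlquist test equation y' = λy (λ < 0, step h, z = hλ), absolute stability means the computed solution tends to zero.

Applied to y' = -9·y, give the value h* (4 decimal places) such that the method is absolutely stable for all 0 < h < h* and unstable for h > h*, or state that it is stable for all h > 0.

(-3.3333,0); λ=-9 ⇒ h* = (10/3)/9 = 0.3704.

With y'=λy (z=hλ):
  y_{n+1} = y_n + z·[4/5·y_n + 1/5·y_{n+1}] ⇒ (1 − 1/5z)y_{n+1} = (1 + 4/5z)y_n
  Hence R(z) = (1 + 4/5z)/(1 − 1/5z).

Boundary: |R(x)|=1, x<0.
x=-0.82: |R|=0.2955
R=−1: 1+4/5x = −1+1/5x ⇒ -3/5x=2 ⇒ x=2/(-3/5)=-3.3333
Confirm numerically:
  x=-2.185: |R|=0.52053 <1
  x=-1.680: |R|=0.25749 <1
  x=-1.578: |R|=0.19945 <1
  x=-1.484: |R|=0.14436 <1
  x=-3.616: |R|=1.09842 >1
  x=-3.372: |R|=1.01386 >1
Stable set (-3.3333, 0).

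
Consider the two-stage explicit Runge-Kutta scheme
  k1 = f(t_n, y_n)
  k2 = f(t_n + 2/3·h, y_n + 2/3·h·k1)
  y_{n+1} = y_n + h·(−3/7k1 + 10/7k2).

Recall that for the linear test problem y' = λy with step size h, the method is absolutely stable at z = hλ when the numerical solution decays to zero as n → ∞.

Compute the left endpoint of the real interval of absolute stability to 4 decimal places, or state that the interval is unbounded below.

z* = -1.0500.

Set f=λy, z=hλ:
  k1=λy_n ⇒ h·k1=z·y_n;  k2=λ(1+2/3z)y_n ⇒ h·k2=z(1+2/3z)y_n
  y_{n+1}/y_n = 1 − 3/7z + 10/7z(1+2/3z) = 1 + z + 20/21z²
  ⇒ R(z) = 1 + z + 20/21z².

Solve |R(x)|<1 on ℝ⁻.
x=-0.57: |R|=0.7394
R=1: x+20/21x²=0 ⇒ x=−21/20=-1.0500; min R=1−1/(4·20/21)=0.7375>−1
Confirm numerically:
  x=-0.867: |R|=0.84889 <1
  x=-0.588: |R|=0.74128 <1
  x=-0.496: |R|=0.73830 <1
  x=-1.624: |R|=1.88779 >1
  x=-1.582: |R|=1.80155 >1
So |R|<1 on (-1.0500, 0).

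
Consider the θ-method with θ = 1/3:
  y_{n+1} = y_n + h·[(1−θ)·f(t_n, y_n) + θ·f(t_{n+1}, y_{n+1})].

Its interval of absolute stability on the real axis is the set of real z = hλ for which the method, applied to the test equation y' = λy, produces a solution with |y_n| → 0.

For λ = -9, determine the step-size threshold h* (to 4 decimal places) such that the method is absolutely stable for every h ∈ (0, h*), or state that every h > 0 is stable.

(-6.0000,0); λ=-9 ⇒ h* = (6)/9 = 0.6667.

Set f=λy, z=hλ:
  y_{n+1} = y_n + z·[2/3·y_n + 1/3·y_{n+1}] ⇒ (1 − 1/3z)y_{n+1} = (1 + 2/3z)y_n
  ⇒ R(z) = (1 + 2/3z)/(1 − 1/3z).

Boundary: |R(x)|=1, x<0.
x=-1.43: |R|=0.0316
R=−1: 1+2/3x = −1+1/3x ⇒ -1/3x=2 ⇒ x=2/(-1/3)=-6.0000
Confirm numerically:
  x=-4.229: |R|=0.75501 <1
  x=-3.904: |R|=0.69641 <1
  x=-2.734: |R|=0.43042 <1
  x=-2.544: |R|=0.37662 <1
  x=-6.570: |R|=1.05956 >1
  x=-6.330: |R|=1.03537 >1
So |R|<1 on (-6.0000, 0).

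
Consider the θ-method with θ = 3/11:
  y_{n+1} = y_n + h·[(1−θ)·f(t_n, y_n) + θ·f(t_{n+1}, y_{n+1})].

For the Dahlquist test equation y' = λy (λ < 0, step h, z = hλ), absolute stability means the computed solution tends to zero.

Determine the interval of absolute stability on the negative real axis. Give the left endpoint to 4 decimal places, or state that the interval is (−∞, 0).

(-4.4000, 0).

On y'=λy, z=hλ:
  y_{n+1} = y_n + z·[8/11·y_n + 3/11·y_{n+1}] ⇒ (1 − 3/11z)y_{n+1} = (1 + 8/11z)y_n
  Hence R(z) = (1 + 8/11z)/(1 − 3/11z).

Find x<0 with |R(x)|<1.
x=-0.44: |R|=0.6071
R=−1: 1+8/11x = −1+3/11x ⇒ -5/11x=2 ⇒ x=2/(-5/11)=-4.4000
Confirm numerically:
  x=-4.021: |R|=0.91783 <1
  x=-3.727: |R|=0.84829 <1
  x=-3.589: |R|=0.81371 <1
  x=-3.308: |R|=0.73906 <1
  x=-4.950: |R|=1.10638 >1
  x=-4.660: |R|=1.05204 >1
  x=-4.454: |R|=1.01108 >1
So |R|<1 on (-4.4000, 0).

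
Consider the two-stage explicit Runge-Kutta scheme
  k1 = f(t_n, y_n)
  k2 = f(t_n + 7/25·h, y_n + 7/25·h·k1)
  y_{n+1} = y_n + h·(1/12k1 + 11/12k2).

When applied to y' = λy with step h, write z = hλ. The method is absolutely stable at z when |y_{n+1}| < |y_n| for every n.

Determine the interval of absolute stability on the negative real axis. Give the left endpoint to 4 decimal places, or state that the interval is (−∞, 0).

z∈(-3.8961,0).

With y'=λy (z=hλ):
  k1=λy_n ⇒ h·k1=z·y_n;  k2=λ(1+7/25z)y_n ⇒ h·k2=z(1+7/25z)y_n
  y_{n+1}/y_n = 1 + 1/12z + 11/12z(1+7/25z) = 1 + z + 77/300z²
  ⇒ R(z) = 1 + z + 77/300z².

Need |R(x)|<1, x<0.
x=-1.44: |R|=0.0922
R=1: x+77/300x²=0 ⇒ x=−300/77=-3.8961; min R=1−1/(4·77/300)=0.0260>−1
Confirm numerically:
  x=-2.405: |R|=0.07957 <1
  x=-2.066: |R|=0.02954 <1
  x=-1.833: |R|=0.02937 <1
  x=-4.433: |R|=1.61088 >1
  x=-4.187: |R|=1.31262 >1
  x=-4.177: |R|=1.30115 >1
So |R|<1 on (-3.8961, 0).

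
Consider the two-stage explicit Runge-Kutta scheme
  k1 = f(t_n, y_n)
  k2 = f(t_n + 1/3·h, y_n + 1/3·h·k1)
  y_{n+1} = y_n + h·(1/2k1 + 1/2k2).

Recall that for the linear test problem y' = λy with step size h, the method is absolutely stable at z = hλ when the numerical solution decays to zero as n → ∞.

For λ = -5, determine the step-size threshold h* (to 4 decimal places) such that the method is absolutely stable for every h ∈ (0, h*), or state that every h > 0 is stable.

(-6.0000,0); λ=-5 ⇒ h* = (6)/5 = 1.2000.

Test eqn y'=λy, z=hλ:
  k1=λy_n ⇒ h·k1=z·y_n;  k2=λ(1+1/3z)y_n ⇒ h·k2=z(1+1/3z)y_n
  y_{n+1}/y_n = 1 + 1/2z + 1/2z(1+1/3z) = 1 + z + 1/6z²
  ⇒ R(z) = 1 + z + 1/6z².

Find x<0 with |R(x)|<1.
x=-0.92: |R|=0.2211
R=1: x+1/6x²=0 ⇒ x=−6=-6.0000; min R=1−1/(4·1/6)=-0.5000>−1
Confirm numerically:
  x=-5.884: |R|=0.88624 <1
  x=-5.382: |R|=0.44565 <1
  x=-4.229: |R|=0.24826 <1
  x=-3.091: |R|=0.49862 <1
  x=-6.546: |R|=1.59569 >1
  x=-6.228: |R|=1.23666 >1
Interval (-6.0000, 0).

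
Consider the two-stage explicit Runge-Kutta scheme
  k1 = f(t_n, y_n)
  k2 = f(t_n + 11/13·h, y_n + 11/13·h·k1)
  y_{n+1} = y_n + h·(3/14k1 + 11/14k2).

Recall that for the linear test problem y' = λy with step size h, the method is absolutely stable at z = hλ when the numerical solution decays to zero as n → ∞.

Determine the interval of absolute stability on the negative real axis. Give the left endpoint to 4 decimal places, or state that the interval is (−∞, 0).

Test eqn y'=λy, z=hλ:
  k1=λy_n ⇒ h·k1=z·y_n;  k2=λ(1+11/13z)y_n ⇒ h·k2=z(1+11/13z)y_n
  y_{n+1}/y_n = 1 + 3/14z + 11/14z(1+11/13z) = 1 + z + 121/182z²
  Hence R(z) = 1 + z + 121/182z².

Boundary: |R(x)|=1, x<0.
x=-1.32: |R|=0.8384
R=1: x+121/182x²=0 ⇒ x=−182/121=-1.5041; min R=1−1/(4·121/182)=0.6240>−1
Confirm numerically:
  x=-1.024: |R|=0.67313 <1
  x=-0.655: |R|=0.63023 <1
  x=-0.621: |R|=0.63539 <1
  x=-1.820: |R|=1.38220 >1
  x=-1.814: |R|=1.37370 >1
  x=-1.674: |R|=1.18905 >1
So |R|<1 on (-1.5041, 0).

(-1.5041, 0).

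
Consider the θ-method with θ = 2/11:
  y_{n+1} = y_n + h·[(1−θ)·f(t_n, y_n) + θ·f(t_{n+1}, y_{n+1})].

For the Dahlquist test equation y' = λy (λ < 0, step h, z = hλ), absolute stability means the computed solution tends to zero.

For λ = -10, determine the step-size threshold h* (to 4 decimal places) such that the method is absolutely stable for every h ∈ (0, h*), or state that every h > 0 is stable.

On y'=λy, z=hλ:
  y_{n+1} = y_n + z·[9/11·y_n + 2/11·y_{n+1}] ⇒ (1 − 2/11z)y_{n+1} = (1 + 9/11z)y_n
  so R(z) = (1 + 9/11z)/(1 − 2/11z).

Boundary: |R(x)|=1, x<0.
x=-0.94: |R|=0.1972
R=−1: 1+9/11x = −1+2/11x ⇒ -7/11x=2 ⇒ x=2/(-7/11)=-3.1429
Confirm numerically:
  x=-2.963: |R|=0.92562 <1
  x=-2.413: |R|=0.67718 <1
  x=-2.040: |R|=0.48806 <1
  x=-2.003: |R|=0.46828 <1
  x=-3.741: |R|=1.22654 >1
  x=-3.379: |R|=1.09308 >1
  x=-3.249: |R|=1.04246 >1
Stable set (-3.1429, 0).

(-3.1429,0); λ=-10 ⇒ h* = (22/7)/10 = 0.3143.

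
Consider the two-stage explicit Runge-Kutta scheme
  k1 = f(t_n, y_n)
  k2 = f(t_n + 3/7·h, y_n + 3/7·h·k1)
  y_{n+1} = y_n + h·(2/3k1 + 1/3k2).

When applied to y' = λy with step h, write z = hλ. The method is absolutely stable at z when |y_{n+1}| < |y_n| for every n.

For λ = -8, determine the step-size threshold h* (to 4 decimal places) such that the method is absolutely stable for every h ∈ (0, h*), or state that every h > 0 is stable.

With y'=λy (z=hλ):
  k1=λy_n ⇒ h·k1=z·y_n;  k2=λ(1+3/7z)y_n ⇒ h·k2=z(1+3/7z)y_n
  y_{n+1}/y_n = 1 + 2/3z + 1/3z(1+3/7z) = 1 + z + 1/7z²
  R(z) = 1 + z + 1/7z².

Boundary: |R(x)|=1, x<0.
x=-1.14: |R|=0.0457
R=1: x+1/7x²=0 ⇒ x=−7=-7.0000; min R=1−1/(4·1/7)=-0.7500>−1
Confirm numerically:
  x=-5.631: |R|=0.10126 <1
  x=-4.790: |R|=0.51227 <1
  x=-4.326: |R|=0.65253 <1
  x=-3.534: |R|=0.74983 <1
  x=-7.587: |R|=1.63622 >1
  x=-7.366: |R|=1.38514 >1
  x=-7.198: |R|=1.20360 >1
Stable set (-7.0000, 0).

(-7.0000,0); λ=-8 ⇒ h* = (7)/8 = 0.8750.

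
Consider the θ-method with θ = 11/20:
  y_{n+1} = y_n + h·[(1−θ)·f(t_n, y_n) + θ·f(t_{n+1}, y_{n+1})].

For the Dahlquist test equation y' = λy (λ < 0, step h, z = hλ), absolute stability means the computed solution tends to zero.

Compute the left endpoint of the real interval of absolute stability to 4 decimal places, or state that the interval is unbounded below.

(−∞, 0) — no finite endpoint.

Set f=λy, z=hλ:
  y_{n+1} = y_n + z·[9/20·y_n + 11/20·y_{n+1}] ⇒ (1 − 11/20z)y_{n+1} = (1 + 9/20z)y_n
  Hence R(z) = (1 + 9/20z)/(1 − 11/20z).

Need |R(x)|<1, x<0.
x=-1.17: |R|=0.2881
x=-2: |R|=0.0476
x=-10: |R|=0.5385
x=-100: |R|=0.7857
θ=11/20≥1/2 ⇒ |1+9/20x|<|1−11/20x| ∀x<0 ⇒ interval (−∞,0).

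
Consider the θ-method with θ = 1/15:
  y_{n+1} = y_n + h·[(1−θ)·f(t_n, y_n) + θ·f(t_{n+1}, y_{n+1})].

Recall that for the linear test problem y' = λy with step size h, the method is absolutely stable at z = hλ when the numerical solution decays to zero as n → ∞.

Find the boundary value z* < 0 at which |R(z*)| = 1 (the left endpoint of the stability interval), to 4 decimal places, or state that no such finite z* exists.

z* = -2.3077.

Test eqn y'=λy, z=hλ:
  y_{n+1} = y_n + z·[14/15·y_n + 1/15·y_{n+1}] ⇒ (1 − 1/15z)y_{n+1} = (1 + 14/15z)y_n
  Hence R(z) = (1 + 14/15z)/(1 − 1/15z).

Boundary: |R(x)|=1, x<0.
x=-1.4: |R|=0.2805
R=−1: 1+14/15x = −1+1/15x ⇒ -13/15x=2 ⇒ x=2/(-13/15)=-2.3077
Confirm numerically:
  x=-2.167: |R|=0.89346 <1
  x=-1.779: |R|=0.59038 <1
  x=-1.561: |R|=0.41386 <1
  x=-1.551: |R|=0.40566 <1
  x=-2.625: |R|=1.23404 >1
  x=-2.525: |R|=1.16120 >1
  x=-2.478: |R|=1.12667 >1
Stable set (-2.3077, 0).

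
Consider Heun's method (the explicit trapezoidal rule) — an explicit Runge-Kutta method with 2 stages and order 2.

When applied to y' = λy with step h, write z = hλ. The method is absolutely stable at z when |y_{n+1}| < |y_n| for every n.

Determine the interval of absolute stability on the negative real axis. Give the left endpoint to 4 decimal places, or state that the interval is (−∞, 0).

(-2.0000, 0).

With y'=λy (z=hλ):
  order 2, 2-stage ⇒ R(z)=1+z+z^2/2
  (e.g. R(-0.45)=0.65125, |R|=0.65125)

Boundary: |R(x)|=1, x<0.
x=-0.45: |R|=0.6512
|R(-1.34)|=0.5578 |R(-0.95)|=0.5012 |R(-0.79)|=0.5221
Bisect:
  x_lo=-2.8348 |R|=2.1833  x_hi=-0.0965 |R|=0.9081
  mid=-1.46569 |R|=0.60843 →hi
  mid=-2.15027 |R|=1.16156 →lo
  mid=-1.80798 |R|=0.82642 →hi
  mid=-1.97912 |R|=0.97934 →hi
  mid=-2.06470 |R|=1.06679 →lo
  mid=-2.02191 |R|=1.02215 →lo
  mid=-2.00052 |R|=1.00052 →lo
  mid=-1.98982 |R|=0.98987 →hi
  mid=-1.99517 |R|=0.99518 →hi
  ...
  [-2.00002,-1.99985] ⇒ x*=-2.0000
So |R|<1 on (-2.0000, 0).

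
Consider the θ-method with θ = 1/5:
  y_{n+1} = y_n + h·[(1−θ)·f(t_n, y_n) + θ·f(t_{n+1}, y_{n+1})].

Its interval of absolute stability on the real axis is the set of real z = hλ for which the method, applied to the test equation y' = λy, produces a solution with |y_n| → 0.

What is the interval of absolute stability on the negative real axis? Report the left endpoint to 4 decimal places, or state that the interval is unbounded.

Set f=λy, z=hλ:
  y_{n+1} = y_n + z·[4/5·y_n + 1/5·y_{n+1}] ⇒ (1 − 1/5z)y_{n+1} = (1 + 4/5z)y_n
  ⇒ R(z) = (1 + 4/5z)/(1 − 1/5z).

Solve |R(x)|<1 on ℝ⁻.
x=-1.73: |R|=0.2853
R=−1: 1+4/5x = −1+1/5x ⇒ -3/5x=2 ⇒ x=2/(-3/5)=-3.3333
Confirm numerically:
  x=-3.089: |R|=0.90938 <1
  x=-2.964: |R|=0.86087 <1
  x=-1.471: |R|=0.13661 <1
  x=-3.391: |R|=1.02062 >1
  x=-3.375: |R|=1.01493 >1
So |R|<1 on (-3.3333, 0).

(-3.3333, 0).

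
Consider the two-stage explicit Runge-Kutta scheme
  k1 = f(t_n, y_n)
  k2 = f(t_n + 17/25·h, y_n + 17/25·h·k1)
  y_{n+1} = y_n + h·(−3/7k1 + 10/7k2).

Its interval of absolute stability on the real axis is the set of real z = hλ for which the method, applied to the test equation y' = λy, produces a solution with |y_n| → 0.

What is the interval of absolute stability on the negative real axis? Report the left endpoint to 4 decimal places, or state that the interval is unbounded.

With y'=λy (z=hλ):
  k1=λy_n ⇒ h·k1=z·y_n;  k2=λ(1+17/25z)y_n ⇒ h·k2=z(1+17/25z)y_n
  y_{n+1}/y_n = 1 − 3/7z + 10/7z(1+17/25z) = 1 + z + 34/35z²
  so R(z) = 1 + z + 34/35z².

Need |R(x)|<1, x<0.
x=-1.29: |R|=1.3266
R=1: x+34/35x²=0 ⇒ x=−35/34=-1.0294; min R=1−1/(4·34/35)=0.7426>−1
Confirm numerically:
  x=-0.989: |R|=0.96117 <1
  x=-0.958: |R|=0.93354 <1
  x=-0.789: |R|=0.81573 <1
  x=-1.483: |R|=1.65345 >1
  x=-1.235: |R|=1.24665 >1
So |R|<1 on (-1.0294, 0).

(-1.0294, 0).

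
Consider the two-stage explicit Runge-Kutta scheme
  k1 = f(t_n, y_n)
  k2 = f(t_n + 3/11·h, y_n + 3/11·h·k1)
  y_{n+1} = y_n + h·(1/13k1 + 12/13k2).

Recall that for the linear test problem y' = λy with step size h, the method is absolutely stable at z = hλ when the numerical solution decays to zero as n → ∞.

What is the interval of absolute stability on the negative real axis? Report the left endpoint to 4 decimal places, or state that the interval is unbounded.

On y'=λy, z=hλ:
  k1=λy_n ⇒ h·k1=z·y_n;  k2=λ(1+3/11z)y_n ⇒ h·k2=z(1+3/11z)y_n
  y_{n+1}/y_n = 1 + 1/13z + 12/13z(1+3/11z) = 1 + z + 36/143z²
  Hence R(z) = 1 + z + 36/143z².

Boundary: |R(x)|=1, x<0.
x=-0.99: |R|=0.2567
R=1: x+36/143x²=0 ⇒ x=−143/36=-3.9722; min R=1−1/(4·36/143)=0.0069>−1
Confirm numerically:
  x=-3.493: |R|=0.57859 <1
  x=-3.299: |R|=0.44088 <1
  x=-1.786: |R|=0.01703 <1
  x=-4.539: |R|=1.64765 >1
  x=-4.502: |R|=1.60043 >1
  x=-3.996: |R|=1.02392 >1
Interval (-3.9722, 0).

(-3.9722, 0).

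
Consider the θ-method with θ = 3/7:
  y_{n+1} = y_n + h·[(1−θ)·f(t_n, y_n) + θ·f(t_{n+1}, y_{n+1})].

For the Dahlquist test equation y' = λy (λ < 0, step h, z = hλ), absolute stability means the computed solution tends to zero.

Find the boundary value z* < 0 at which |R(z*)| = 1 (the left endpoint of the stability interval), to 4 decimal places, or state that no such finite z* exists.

z* = -14.0000.

With y'=λy (z=hλ):
  y_{n+1} = y_n + z·[4/7·y_n + 3/7·y_{n+1}] ⇒ (1 − 3/7z)y_{n+1} = (1 + 4/7z)y_n
  Hence R(z) = (1 + 4/7z)/(1 − 3/7z).

Solve |R(x)|<1 on ℝ⁻.
x=-1.71: |R|=0.0132
R=−1: 1+4/7x = −1+3/7x ⇒ -1/7x=2 ⇒ x=2/(-1/7)=-14.0000
Confirm numerically:
  x=-12.948: |R|=0.97705 <1
  x=-8.558: |R|=0.83345 <1
  x=-6.133: |R|=0.69026 <1
  x=-14.403: |R|=1.00803 >1
  x=-14.226: |R|=1.00455 >1
So |R|<1 on (-14.0000, 0).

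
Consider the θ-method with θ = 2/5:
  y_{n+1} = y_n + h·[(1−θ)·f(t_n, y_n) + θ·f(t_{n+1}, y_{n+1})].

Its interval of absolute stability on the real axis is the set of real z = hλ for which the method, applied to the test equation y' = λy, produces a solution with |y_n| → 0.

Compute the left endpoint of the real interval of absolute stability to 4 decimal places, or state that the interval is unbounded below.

z* = -10.0000.

Test eqn y'=λy, z=hλ:
  y_{n+1} = y_n + z·[3/5·y_n + 2/5·y_{n+1}] ⇒ (1 − 2/5z)y_{n+1} = (1 + 3/5z)y_n
  R(z) = (1 + 3/5z)/(1 − 2/5z).

Need |R(x)|<1, x<0.
x=-0.8: |R|=0.3939
R=−1: 1+3/5x = −1+2/5x ⇒ -1/5x=2 ⇒ x=2/(-1/5)=-10.0000
Confirm numerically:
  x=-8.555: |R|=0.93464 <1
  x=-7.371: |R|=0.86683 <1
  x=-6.580: |R|=0.81167 <1
  x=-5.696: |R|=0.73743 <1
  x=-10.257: |R|=1.01007 >1
  x=-10.207: |R|=1.00815 >1
Stable set (-10.0000, 0).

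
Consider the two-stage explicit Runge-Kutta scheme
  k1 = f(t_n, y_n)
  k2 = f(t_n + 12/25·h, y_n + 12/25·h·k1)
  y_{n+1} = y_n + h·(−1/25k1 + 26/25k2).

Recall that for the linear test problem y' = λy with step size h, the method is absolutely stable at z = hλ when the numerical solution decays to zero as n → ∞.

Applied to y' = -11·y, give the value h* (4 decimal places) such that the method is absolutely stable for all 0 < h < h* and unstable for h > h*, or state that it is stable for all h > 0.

(-2.0032,0); λ=-11 ⇒ h* = (625/312)/11 = 0.1821.

Set f=λy, z=hλ:
  k1=λy_n ⇒ h·k1=z·y_n;  k2=λ(1+12/25z)y_n ⇒ h·k2=z(1+12/25z)y_n
  y_{n+1}/y_n = 1 − 1/25z + 26/25z(1+12/25z) = 1 + z + 312/625z²
  R(z) = 1 + z + 312/625z².

Boundary: |R(x)|=1, x<0.
x=-0.8: |R|=0.5195
R=1: x+312/625x²=0 ⇒ x=−625/312=-2.0032; min R=1−1/(4·312/625)=0.4992>−1
Confirm numerically:
  x=-1.680: |R|=0.72894 <1
  x=-1.658: |R|=0.71428 <1
  x=-0.931: |R|=0.50169 <1
  x=-2.509: |R|=1.63350 >1
  x=-2.372: |R|=1.43669 >1
Interval (-2.0032, 0).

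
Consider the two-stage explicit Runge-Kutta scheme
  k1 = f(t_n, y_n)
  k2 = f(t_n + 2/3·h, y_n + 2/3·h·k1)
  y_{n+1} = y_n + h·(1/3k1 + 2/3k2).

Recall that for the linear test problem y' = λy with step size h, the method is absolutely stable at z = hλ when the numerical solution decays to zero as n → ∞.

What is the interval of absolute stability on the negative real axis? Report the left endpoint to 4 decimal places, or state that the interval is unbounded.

(-2.2500, 0).

Test eqn y'=λy, z=hλ:
  k1=λy_n ⇒ h·k1=z·y_n;  k2=λ(1+2/3z)y_n ⇒ h·k2=z(1+2/3z)y_n
  y_{n+1}/y_n = 1 + 1/3z + 2/3z(1+2/3z) = 1 + z + 4/9z²
  ⇒ R(z) = 1 + z + 4/9z².

Need |R(x)|<1, x<0.
x=-1.08: |R|=0.4384
R=1: x+4/9x²=0 ⇒ x=−9/4=-2.2500; min R=1−1/(4·4/9)=0.4375>−1
Confirm numerically:
  x=-2.066: |R|=0.83105 <1
  x=-1.673: |R|=0.57097 <1
  x=-1.073: |R|=0.43870 <1
  x=-2.601: |R|=1.40576 >1
  x=-2.433: |R|=1.19788 >1
Interval (-2.2500, 0).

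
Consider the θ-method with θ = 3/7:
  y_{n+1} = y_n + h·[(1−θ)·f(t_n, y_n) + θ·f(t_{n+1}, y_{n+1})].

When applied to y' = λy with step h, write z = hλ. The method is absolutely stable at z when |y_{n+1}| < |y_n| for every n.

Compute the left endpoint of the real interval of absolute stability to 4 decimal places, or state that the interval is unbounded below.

On y'=λy, z=hλ:
  y_{n+1} = y_n + z·[4/7·y_n + 3/7·y_{n+1}] ⇒ (1 − 3/7z)y_{n+1} = (1 + 4/7z)y_n
  Hence R(z) = (1 + 4/7z)/(1 − 3/7z).

Solve |R(x)|<1 on ℝ⁻.
x=-1.4: |R|=0.1250
R=−1: 1+4/7x = −1+3/7x ⇒ -1/7x=2 ⇒ x=2/(-1/7)=-14.0000
Confirm numerically:
  x=-13.239: |R|=0.98371 <1
  x=-11.478: |R|=0.93913 <1
  x=-11.331: |R|=0.93489 <1
  x=-7.588: |R|=0.78457 <1
  x=-14.594: |R|=1.01170 >1
  x=-14.525: |R|=1.01038 >1
Interval (-14.0000, 0).

left endpoint -14.0000.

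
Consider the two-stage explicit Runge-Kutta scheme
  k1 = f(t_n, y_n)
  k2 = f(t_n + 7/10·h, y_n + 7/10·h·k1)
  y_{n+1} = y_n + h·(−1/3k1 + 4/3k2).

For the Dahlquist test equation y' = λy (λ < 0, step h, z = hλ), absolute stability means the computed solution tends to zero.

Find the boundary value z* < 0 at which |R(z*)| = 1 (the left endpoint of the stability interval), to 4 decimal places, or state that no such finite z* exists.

left endpoint -1.0714.

Set f=λy, z=hλ:
  k1=λy_n ⇒ h·k1=z·y_n;  k2=λ(1+7/10z)y_n ⇒ h·k2=z(1+7/10z)y_n
  y_{n+1}/y_n = 1 − 1/3z + 4/3z(1+7/10z) = 1 + z + 14/15z²
  so R(z) = 1 + z + 14/15z².

Need |R(x)|<1, x<0.
x=-0.69: |R|=0.7544
R=1: x+14/15x²=0 ⇒ x=−15/14=-1.0714; min R=1−1/(4·14/15)=0.7321>−1
Confirm numerically:
  x=-1.046: |R|=0.97517 <1
  x=-0.914: |R|=0.86570 <1
  x=-0.579: |R|=0.73389 <1
  x=-1.607: |R|=1.80329 >1
  x=-1.512: |R|=1.62173 >1
Interval (-1.0714, 0).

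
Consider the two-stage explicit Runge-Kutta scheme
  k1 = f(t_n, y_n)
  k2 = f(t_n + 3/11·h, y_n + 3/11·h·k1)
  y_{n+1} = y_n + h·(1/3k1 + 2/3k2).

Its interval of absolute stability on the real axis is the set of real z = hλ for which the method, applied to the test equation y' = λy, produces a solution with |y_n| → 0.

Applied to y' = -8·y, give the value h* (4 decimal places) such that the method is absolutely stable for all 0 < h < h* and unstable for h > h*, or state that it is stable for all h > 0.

Set f=λy, z=hλ:
  k1=λy_n ⇒ h·k1=z·y_n;  k2=λ(1+3/11z)y_n ⇒ h·k2=z(1+3/11z)y_n
  y_{n+1}/y_n = 1 + 1/3z + 2/3z(1+3/11z) = 1 + z + 2/11z²
  R(z) = 1 + z + 2/11z².

Boundary: |R(x)|=1, x<0.
x=-1.61: |R|=0.1387
R=1: x+2/11x²=0 ⇒ x=−11/2=-5.5000; min R=1−1/(4·2/11)=-0.3750>−1
Confirm numerically:
  x=-4.131: |R|=0.02824 <1
  x=-4.018: |R|=0.08267 <1
  x=-2.513: |R|=0.36479 <1
  x=-5.918: |R|=1.44977 >1
  x=-5.685: |R|=1.19122 >1
  x=-5.616: |R|=1.11845 >1
So |R|<1 on (-5.5000, 0).

(-5.5000,0); λ=-8 ⇒ h* = (11/2)/8 = 0.6875.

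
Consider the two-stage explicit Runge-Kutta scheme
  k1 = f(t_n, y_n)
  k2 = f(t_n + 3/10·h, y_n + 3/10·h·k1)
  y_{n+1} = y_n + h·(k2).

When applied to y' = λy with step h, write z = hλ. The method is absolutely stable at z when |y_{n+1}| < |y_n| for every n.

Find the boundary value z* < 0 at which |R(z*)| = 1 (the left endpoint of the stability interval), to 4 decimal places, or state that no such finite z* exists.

z* = -3.3333.

Test eqn y'=λy, z=hλ:
  k1=λy_n ⇒ h·k1=z·y_n;  k2=λ(1+3/10z)y_n ⇒ h·k2=z(1+3/10z)y_n
  y_{n+1}/y_n = 1 + z(1+3/10z) = 1 + z + 3/10z²
  R(z) = 1 + z + 3/10z².

Solve |R(x)|<1 on ℝ⁻.
x=-1.21: |R|=0.2292
R=1: x+3/10x²=0 ⇒ x=−10/3=-3.3333; min R=1−1/(4·3/10)=0.1667>−1
Confirm numerically:
  x=-2.602: |R|=0.42912 <1
  x=-2.405: |R|=0.33021 <1
  x=-1.751: |R|=0.16880 <1
  x=-3.604: |R|=1.29264 >1
  x=-3.558: |R|=1.23981 >1
Interval (-3.3333, 0).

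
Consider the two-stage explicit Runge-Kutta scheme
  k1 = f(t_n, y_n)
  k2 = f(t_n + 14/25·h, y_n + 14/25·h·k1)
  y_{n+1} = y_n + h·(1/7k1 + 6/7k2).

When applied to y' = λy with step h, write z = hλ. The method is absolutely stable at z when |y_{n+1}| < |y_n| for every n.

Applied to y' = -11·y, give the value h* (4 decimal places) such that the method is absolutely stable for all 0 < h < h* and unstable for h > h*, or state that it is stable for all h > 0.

On y'=λy, z=hλ:
  k1=λy_n ⇒ h·k1=z·y_n;  k2=λ(1+14/25z)y_n ⇒ h·k2=z(1+14/25z)y_n
  y_{n+1}/y_n = 1 + 1/7z + 6/7z(1+14/25z) = 1 + z + 12/25z²
  R(z) = 1 + z + 12/25z².

Find x<0 with |R(x)|<1.
x=-1.76: |R|=0.7268
R=1: x+12/25x²=0 ⇒ x=−25/12=-2.0833; min R=1−1/(4·12/25)=0.4792>−1
Confirm numerically:
  x=-2.050: |R|=0.96720 <1
  x=-1.125: |R|=0.48250 <1
  x=-1.113: |R|=0.48161 <1
  x=-0.847: |R|=0.49736 <1
  x=-2.435: |R|=1.41103 >1
  x=-2.396: |R|=1.35959 >1
Stable set (-2.0833, 0).

(-2.0833,0); λ=-11 ⇒ h* = (25/12)/11 = 0.1894.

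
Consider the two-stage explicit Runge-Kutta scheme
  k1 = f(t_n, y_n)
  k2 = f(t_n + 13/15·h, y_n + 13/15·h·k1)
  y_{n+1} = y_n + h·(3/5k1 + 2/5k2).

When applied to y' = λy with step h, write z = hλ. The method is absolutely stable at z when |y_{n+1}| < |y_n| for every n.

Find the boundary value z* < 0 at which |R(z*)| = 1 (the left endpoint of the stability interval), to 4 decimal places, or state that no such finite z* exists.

Set f=λy, z=hλ:
  k1=λy_n ⇒ h·k1=z·y_n;  k2=λ(1+13/15z)y_n ⇒ h·k2=z(1+13/15z)y_n
  y_{n+1}/y_n = 1 + 3/5z + 2/5z(1+13/15z) = 1 + z + 26/75z²
  ⇒ R(z) = 1 + z + 26/75z².

Need |R(x)|<1, x<0.
x=-1.08: |R|=0.3244
R=1: x+26/75x²=0 ⇒ x=−75/26=-2.8846; min R=1−1/(4·26/75)=0.2788>−1
Confirm numerically:
  x=-2.309: |R|=0.53925 <1
  x=-2.047: |R|=0.40561 <1
  x=-1.263: |R|=0.28999 <1
  x=-3.441: |R|=1.66370 >1
  x=-3.333: |R|=1.51808 >1
Stable set (-2.8846, 0).

z* = -2.8846.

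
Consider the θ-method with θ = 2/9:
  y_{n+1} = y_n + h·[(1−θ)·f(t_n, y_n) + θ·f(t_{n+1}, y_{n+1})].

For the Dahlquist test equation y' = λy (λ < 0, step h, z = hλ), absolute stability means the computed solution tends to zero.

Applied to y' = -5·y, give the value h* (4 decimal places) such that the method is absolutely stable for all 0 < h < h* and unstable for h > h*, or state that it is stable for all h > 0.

With y'=λy (z=hλ):
  y_{n+1} = y_n + z·[7/9·y_n + 2/9·y_{n+1}] ⇒ (1 − 2/9z)y_{n+1} = (1 + 7/9z)y_n
  ⇒ R(z) = (1 + 7/9z)/(1 − 2/9z).

Need |R(x)|<1, x<0.
x=-0.49: |R|=0.5581
R=−1: 1+7/9x = −1+2/9x ⇒ -5/9x=2 ⇒ x=2/(-5/9)=-3.6000
Confirm numerically:
  x=-2.280: |R|=0.51327 <1
  x=-2.045: |R|=0.40604 <1
  x=-1.747: |R|=0.25844 <1
  x=-4.095: |R|=1.14398 >1
  x=-4.025: |R|=1.12463 >1
Stable set (-3.6000, 0).

(-3.6000,0); λ=-5 ⇒ h* = (18/5)/5 = 0.7200.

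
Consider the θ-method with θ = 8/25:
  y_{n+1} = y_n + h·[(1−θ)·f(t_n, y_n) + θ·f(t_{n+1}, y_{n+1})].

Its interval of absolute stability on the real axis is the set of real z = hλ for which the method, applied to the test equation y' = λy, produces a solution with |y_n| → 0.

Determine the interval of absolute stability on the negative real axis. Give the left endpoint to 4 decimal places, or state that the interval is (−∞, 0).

On y'=λy, z=hλ:
  y_{n+1} = y_n + z·[17/25·y_n + 8/25·y_{n+1}] ⇒ (1 − 8/25z)y_{n+1} = (1 + 17/25z)y_n
  so R(z) = (1 + 17/25z)/(1 − 8/25z).

Boundary: |R(x)|=1, x<0.
x=-0.59: |R|=0.5037
R=−1: 1+17/25x = −1+8/25x ⇒ -9/25x=2 ⇒ x=2/(-9/25)=-5.5556
Confirm numerically:
  x=-5.062: |R|=0.93218 <1
  x=-4.255: |R|=0.80174 <1
  x=-3.299: |R|=0.60482 <1
  x=-3.287: |R|=0.60198 <1
  x=-5.827: |R|=1.03411 >1
  x=-5.606: |R|=1.00650 >1
  x=-5.603: |R|=1.00612 >1
So |R|<1 on (-5.5556, 0).

z∈(-5.5556,0).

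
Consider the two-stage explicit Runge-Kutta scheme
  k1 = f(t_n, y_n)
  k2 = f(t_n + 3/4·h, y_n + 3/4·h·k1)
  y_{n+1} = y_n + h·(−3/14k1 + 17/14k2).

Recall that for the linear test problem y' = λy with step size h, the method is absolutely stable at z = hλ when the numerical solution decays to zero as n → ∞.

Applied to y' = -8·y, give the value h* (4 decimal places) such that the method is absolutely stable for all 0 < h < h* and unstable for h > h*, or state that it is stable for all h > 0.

(-1.0980,0); λ=-8 ⇒ h* = (56/51)/8 = 0.1373.

Set f=λy, z=hλ:
  k1=λy_n ⇒ h·k1=z·y_n;  k2=λ(1+3/4z)y_n ⇒ h·k2=z(1+3/4z)y_n
  y_{n+1}/y_n = 1 − 3/14z + 17/14z(1+3/4z) = 1 + z + 51/56z²
  R(z) = 1 + z + 51/56z².

Find x<0 with |R(x)|<1.
x=-1.73: |R|=1.9957
R=1: x+51/56x²=0 ⇒ x=−56/51=-1.0980; min R=1−1/(4·51/56)=0.7255>−1
Confirm numerically:
  x=-0.698: |R|=0.74570 <1
  x=-0.679: |R|=0.74088 <1
  x=-0.644: |R|=0.73371 <1
  x=-0.441: |R|=0.73612 <1
  x=-1.530: |R|=1.60189 >1
  x=-1.399: |R|=1.38345 >1
Interval (-1.0980, 0).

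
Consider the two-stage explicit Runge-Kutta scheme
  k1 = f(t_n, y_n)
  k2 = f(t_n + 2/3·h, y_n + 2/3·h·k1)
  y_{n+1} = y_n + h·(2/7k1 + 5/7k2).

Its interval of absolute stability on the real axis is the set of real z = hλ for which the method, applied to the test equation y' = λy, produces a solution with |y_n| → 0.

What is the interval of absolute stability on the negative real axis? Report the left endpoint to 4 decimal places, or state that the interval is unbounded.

z∈(-2.1000,0).

With y'=λy (z=hλ):
  k1=λy_n ⇒ h·k1=z·y_n;  k2=λ(1+2/3z)y_n ⇒ h·k2=z(1+2/3z)y_n
  y_{n+1}/y_n = 1 + 2/7z + 5/7z(1+2/3z) = 1 + z + 10/21z²
  R(z) = 1 + z + 10/21z².

Boundary: |R(x)|=1, x<0.
x=-0.38: |R|=0.6888
R=1: x+10/21x²=0 ⇒ x=−21/10=-2.1000; min R=1−1/(4·10/21)=0.4750>−1
Confirm numerically:
  x=-1.896: |R|=0.81582 <1
  x=-1.814: |R|=0.75295 <1
  x=-1.614: |R|=0.62647 <1
  x=-1.148: |R|=0.47957 <1
  x=-2.533: |R|=1.52228 >1
  x=-2.367: |R|=1.30095 >1
Interval (-2.1000, 0).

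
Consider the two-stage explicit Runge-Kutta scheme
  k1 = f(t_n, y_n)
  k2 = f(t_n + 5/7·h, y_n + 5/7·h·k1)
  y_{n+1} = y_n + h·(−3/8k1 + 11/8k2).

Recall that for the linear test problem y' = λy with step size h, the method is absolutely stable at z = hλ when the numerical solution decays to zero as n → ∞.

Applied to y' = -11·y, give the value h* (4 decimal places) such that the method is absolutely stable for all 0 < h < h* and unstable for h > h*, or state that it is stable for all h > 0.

On y'=λy, z=hλ:
  k1=λy_n ⇒ h·k1=z·y_n;  k2=λ(1+5/7z)y_n ⇒ h·k2=z(1+5/7z)y_n
  y_{n+1}/y_n = 1 − 3/8z + 11/8z(1+5/7z) = 1 + z + 55/56z²
  Hence R(z) = 1 + z + 55/56z².

Need |R(x)|<1, x<0.
x=-0.57: |R|=0.7491
R=1: x+55/56x²=0 ⇒ x=−56/55=-1.0182; min R=1−1/(4·55/56)=0.7455>−1
Confirm numerically:
  x=-0.946: |R|=0.93294 <1
  x=-0.859: |R|=0.86570 <1
  x=-0.694: |R|=0.77904 <1
  x=-1.193: |R|=1.20483 >1
  x=-1.160: |R|=1.16157 >1
So |R|<1 on (-1.0182, 0).

(-1.0182,0); λ=-11 ⇒ h* = (56/55)/11 = 0.0926.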